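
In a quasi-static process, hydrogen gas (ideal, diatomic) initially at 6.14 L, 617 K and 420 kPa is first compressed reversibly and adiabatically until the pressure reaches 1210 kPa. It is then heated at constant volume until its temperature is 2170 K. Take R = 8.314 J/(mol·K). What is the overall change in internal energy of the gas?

16200 J

n = P₁V₁/(RT₁) = 420×6.14/(8.314×617) = 0.503 mol.
Step 1 — Adiabatic: T₂/T₁ = (P₂/P₁)^((γ−1)/γ) ⇒ T₂ = 617×(2.88)^0.286 = 835 K; V₂ = 2.88 L.
ΔU = nCvΔT = 0.503×20.8×(835−617) = 2280 J.
Q = 0 for an adiabatic process, so W = −ΔU = -2280 J.
State after step 1: P = 1210 kPa, V = 2.88 L, T = 835 K.
Step 2 — Isochoric: V stays 2.88 L; P/T = const ⇒ T₂ = 2170 K, P₂ = 3150 kPa.
W = 0 (no volume change).
ΔU = nCvΔT = 0.503×20.8×(2170−835) = 14000 J.
Q = ΔU = 14000 J.
Net over both steps: W = -2280 J, Q = 14000 J, ΔU = 16200 J.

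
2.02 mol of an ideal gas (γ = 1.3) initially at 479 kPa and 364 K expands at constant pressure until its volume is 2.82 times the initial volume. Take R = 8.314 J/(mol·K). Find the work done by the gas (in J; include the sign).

V₁ = nRT₁/P₁ = 2.02×8.314×364/479 = 12.8 L.
Isobaric: P stays 479 kPa; V/T = const ⇒ T₂ = 1030 K, V₂ = 36.0 L.
W = PΔV = 479×(36.0−12.8) kPa·L = 11100 J.

11100 J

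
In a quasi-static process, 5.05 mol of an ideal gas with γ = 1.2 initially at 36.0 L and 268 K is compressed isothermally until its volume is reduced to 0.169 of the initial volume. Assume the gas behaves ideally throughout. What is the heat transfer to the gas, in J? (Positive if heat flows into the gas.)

-20000 J

P₁ = nRT₁/V₁ = 5.05×8.314×268/36.0 = 313 kPa.
Isothermal: T stays 268 K; PV = const ⇒ V₂ = 6.08 L, P₂ = 1850 kPa.
ΔU = 0 (ideal gas, T constant).
W = nRT ln(V₂/V₁) = 5.05×8.314×268×ln(0.169) = -20000 J.
Q = ΔU + W = -20000 J.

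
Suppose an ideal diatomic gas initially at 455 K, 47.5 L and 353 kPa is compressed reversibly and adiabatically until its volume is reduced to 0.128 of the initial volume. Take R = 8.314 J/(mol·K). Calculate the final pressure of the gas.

6280 kPa

Adiabatic: TV^(γ−1) = const ⇒ T₂ = 455×(7.81)^0.400 = 1040 K; PV^γ = const ⇒ P₂ = 6280 kPa.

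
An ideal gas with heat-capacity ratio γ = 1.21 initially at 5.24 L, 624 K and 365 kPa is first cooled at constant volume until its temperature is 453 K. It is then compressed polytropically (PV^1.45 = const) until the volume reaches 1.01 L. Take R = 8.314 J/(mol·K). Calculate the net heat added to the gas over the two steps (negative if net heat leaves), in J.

1380 J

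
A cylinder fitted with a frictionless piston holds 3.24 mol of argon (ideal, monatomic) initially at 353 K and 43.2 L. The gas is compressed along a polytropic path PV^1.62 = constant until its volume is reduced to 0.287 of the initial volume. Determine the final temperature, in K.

765 K

P₁ = nRT₁/V₁ = 3.24×8.314×353/43.2 = 220 kPa.
Polytropic n=1.62: T₂ = T₁(V₁/V₂)^(n−1) = 353×(3.48)^0.62 = 765 K; P₂ = P₁(V₁/V₂)^n = 1660 kPa.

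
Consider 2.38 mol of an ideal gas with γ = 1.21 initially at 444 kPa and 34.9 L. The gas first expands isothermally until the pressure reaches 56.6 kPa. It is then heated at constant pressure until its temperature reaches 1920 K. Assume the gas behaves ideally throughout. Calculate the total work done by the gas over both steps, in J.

T₁ = P₁V₁/(nR) = 444×34.9/(2.38×8.314) = 783 K.
Step 1 — Isothermal: T stays 783 K; PV = const ⇒ V₂ = 274 L, P₂ = 56.6 kPa.
ΔU = 0 (ideal gas, T constant).
W = nRT ln(V₂/V₁) = 2.38×8.314×783×ln(7.84) = 31900 J.
Q = ΔU + W = 31900 J.
State after step 1: P = 56.6 kPa, V = 274 L, T = 783 K.
Step 2 — Isobaric: P stays 56.6 kPa; V/T = const ⇒ T₂ = 1920 K, V₂ = 671 L.
W = PΔV = 56.6×(671−274) kPa·L = 22500 J.
ΔU = nCvΔT = 2.38×39.6×(1920−783) = 107000 J.
Q = ΔU + W = nCpΔT = 130000 J.
Net over both steps: W = 54400 J, Q = 162000 J, ΔU = 107000 J.

54400 J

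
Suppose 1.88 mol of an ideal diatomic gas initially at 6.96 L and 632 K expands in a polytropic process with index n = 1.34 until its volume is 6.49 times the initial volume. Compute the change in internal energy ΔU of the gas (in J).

P₁ = nRT₁/V₁ = 1.88×8.314×632/6.96 = 1420 kPa.
Polytropic n=1.34: T₂ = T₁(V₁/V₂)^(n−1) = 632×(0.154)^0.34 = 335 K; P₂ = P₁(V₁/V₂)^n = 116 kPa.
For an ideal gas ΔU = nCvΔT with Cv = (5/2)R = 20.8 J/(mol·K).
ΔU = 1.88×20.8×(335−632) = -11600 J.

-11600 J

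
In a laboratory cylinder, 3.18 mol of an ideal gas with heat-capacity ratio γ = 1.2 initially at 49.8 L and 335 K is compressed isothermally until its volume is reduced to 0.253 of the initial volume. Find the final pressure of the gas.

703 kPa

P₁ = nRT₁/V₁ = 3.18×8.314×335/49.8 = 178 kPa.
Isothermal: T stays 335 K; PV = const ⇒ V₂ = 12.6 L, P₂ = 703 kPa.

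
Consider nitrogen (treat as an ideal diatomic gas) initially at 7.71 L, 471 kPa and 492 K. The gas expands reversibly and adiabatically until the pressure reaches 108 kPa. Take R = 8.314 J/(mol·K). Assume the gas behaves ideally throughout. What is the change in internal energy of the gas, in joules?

-3120 J

n = P₁V₁/(RT₁) = 471×7.71/(8.314×492) = 0.888 mol.
Adiabatic: T₂/T₁ = (P₂/P₁)^((γ−1)/γ) ⇒ T₂ = 492×(0.229)^0.286 = 323 K; V₂ = 22.1 L.
For an ideal gas ΔU = nCvΔT with Cv = (5/2)R = 20.8 J/(mol·K).
ΔU = 0.888×20.8×(323−492) = -3120 J.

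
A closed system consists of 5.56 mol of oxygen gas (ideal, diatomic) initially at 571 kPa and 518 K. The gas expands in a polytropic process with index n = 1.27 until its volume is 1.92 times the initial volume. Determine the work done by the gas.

V₁ = nRT₁/P₁ = 5.56×8.314×518/571 = 41.9 L.
Polytropic n=1.27: T₂ = T₁(V₁/V₂)^(n−1) = 518×(0.521)^0.27 = 434 K; P₂ = P₁(V₁/V₂)^n = 249 kPa.
W = (P₁V₁−P₂V₂)/(n−1) = (571×41.9−249×80.5)/0.27 = 14300 J.

14300 J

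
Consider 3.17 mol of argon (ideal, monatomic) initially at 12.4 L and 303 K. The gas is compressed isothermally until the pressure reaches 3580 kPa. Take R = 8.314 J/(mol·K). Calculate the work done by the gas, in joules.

-13700 J

P₁ = nRT₁/V₁ = 3.17×8.314×303/12.4 = 644 kPa.
Isothermal: T stays 303 K; PV = const ⇒ V₂ = 2.23 L, P₂ = 3580 kPa.
W = nRT ln(V₂/V₁) = 3.17×8.314×303×ln(0.180) = -13700 J.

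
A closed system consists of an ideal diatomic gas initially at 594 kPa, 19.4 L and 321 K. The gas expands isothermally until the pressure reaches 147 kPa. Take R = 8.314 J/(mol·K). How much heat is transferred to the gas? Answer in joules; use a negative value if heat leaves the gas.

16100 J

n = P₁V₁/(RT₁) = 594×19.4/(8.314×321) = 4.32 mol.
Isothermal: T stays 321 K; PV = const ⇒ V₂ = 78.4 L, P₂ = 147 kPa.
ΔU = 0 (ideal gas, T constant).
W = nRT ln(V₂/V₁) = 4.32×8.314×321×ln(4.04) = 16100 J.
Q = ΔU + W = 16100 J.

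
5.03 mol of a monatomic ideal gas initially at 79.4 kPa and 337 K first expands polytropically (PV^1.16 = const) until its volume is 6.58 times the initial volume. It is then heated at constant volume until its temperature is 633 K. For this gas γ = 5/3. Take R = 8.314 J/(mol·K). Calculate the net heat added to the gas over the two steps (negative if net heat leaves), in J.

V₁ = nRT₁/P₁ = 5.03×8.314×337/79.4 = 177 L.
Step 1 — Polytropic n=1.16: T₂ = T₁(V₁/V₂)^(n−1) = 337×(0.152)^0.16 = 249 K; P₂ = P₁(V₁/V₂)^n = 8.93 kPa.
W = (P₁V₁−P₂V₂)/(n−1) = (79.4×177−8.93×1170)/0.16 = 22900 J.
ΔU = nCvΔT = 5.03×12.5×(249−337) = -5500 J.
Q = ΔU + W = 17400 J.
State after step 1: P = 8.93 kPa, V = 1170 L, T = 249 K.
Step 2 — Isochoric: V stays 1170 L; P/T = const ⇒ T₂ = 633 K, P₂ = 22.7 kPa.
W = 0 (no volume change).
ΔU = nCvΔT = 5.03×12.5×(633−249) = 24100 J.
Q = ΔU = 24100 J.
Net over both steps: W = 22900 J, Q = 41500 J, ΔU = 18600 J.

41500 J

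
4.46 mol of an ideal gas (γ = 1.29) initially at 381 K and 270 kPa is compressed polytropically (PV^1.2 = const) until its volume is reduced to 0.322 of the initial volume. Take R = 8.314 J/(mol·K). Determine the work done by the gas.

-18000 J

V₁ = nRT₁/P₁ = 4.46×8.314×381/270 = 52.3 L.
Polytropic n=1.2: T₂ = T₁(V₁/V₂)^(n−1) = 381×(3.11)^0.20 = 478 K; P₂ = P₁(V₁/V₂)^n = 1050 kPa.
W = (P₁V₁−P₂V₂)/(n−1) = (270×52.3−1050×16.8)/0.20 = -18000 J.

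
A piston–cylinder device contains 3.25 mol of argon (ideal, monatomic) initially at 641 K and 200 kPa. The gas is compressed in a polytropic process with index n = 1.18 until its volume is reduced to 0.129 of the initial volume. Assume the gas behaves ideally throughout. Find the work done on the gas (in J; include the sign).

V₁ = nRT₁/P₁ = 3.25×8.314×641/200 = 86.6 L.
Polytropic n=1.18: T₂ = T₁(V₁/V₂)^(n−1) = 641×(7.75)^0.18 = 927 K; P₂ = P₁(V₁/V₂)^n = 2240 kPa.
W = (P₁V₁−P₂V₂)/(n−1) = (200×86.6−2240×11.2)/0.18 = -42900 J.
Work done on the gas = −W_by = 42900 J.

42900 J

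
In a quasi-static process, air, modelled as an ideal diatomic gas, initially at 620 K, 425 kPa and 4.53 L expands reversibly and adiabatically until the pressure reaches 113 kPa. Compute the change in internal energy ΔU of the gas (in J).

n = P₁V₁/(RT₁) = 425×4.53/(8.314×620) = 0.373 mol.
Adiabatic: T₂/T₁ = (P₂/P₁)^((γ−1)/γ) ⇒ T₂ = 620×(0.266)^0.286 = 425 K; V₂ = 11.7 L.
For an ideal gas ΔU = nCvΔT with Cv = (5/2)R = 20.8 J/(mol·K).
ΔU = 0.373×20.8×(425−620) = -1520 J.

-1520 J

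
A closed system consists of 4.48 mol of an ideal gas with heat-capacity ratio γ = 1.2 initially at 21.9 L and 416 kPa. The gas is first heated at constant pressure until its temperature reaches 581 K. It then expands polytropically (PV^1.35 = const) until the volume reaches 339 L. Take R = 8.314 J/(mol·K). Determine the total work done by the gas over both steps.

42300 J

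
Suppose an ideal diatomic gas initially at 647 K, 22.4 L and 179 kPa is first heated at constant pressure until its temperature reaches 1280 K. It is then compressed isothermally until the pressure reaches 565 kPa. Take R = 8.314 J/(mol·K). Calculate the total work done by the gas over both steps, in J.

n = P₁V₁/(RT₁) = 179×22.4/(8.314×647) = 0.745 mol.
Step 1 — Isobaric: P stays 179 kPa; V/T = const ⇒ T₂ = 1280 K, V₂ = 44.3 L.
W = PΔV = 179×(44.3−22.4) kPa·L = 3920 J.
ΔU = nCvΔT = 0.745×20.8×(1280−647) = 9810 J.
Q = ΔU + W = nCpΔT = 13700 J.
State after step 1: P = 179 kPa, V = 44.3 L, T = 1280 K.
Step 2 — Isothermal: T stays 1280 K; PV = const ⇒ V₂ = 14.0 L, P₂ = 565 kPa.
ΔU = 0 (ideal gas, T constant).
W = nRT ln(V₂/V₁) = 0.745×8.314×1280×ln(0.317) = -9120 J.
Q = ΔU + W = -9120 J.
Net over both steps: W = -5200 J, Q = 4610 J, ΔU = 9810 J.

-5200 J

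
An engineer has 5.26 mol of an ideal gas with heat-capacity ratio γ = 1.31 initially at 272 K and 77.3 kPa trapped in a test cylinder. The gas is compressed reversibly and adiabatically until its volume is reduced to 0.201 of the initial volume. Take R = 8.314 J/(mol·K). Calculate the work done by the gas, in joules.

V₁ = nRT₁/P₁ = 5.26×8.314×272/77.3 = 154 L.
Adiabatic: TV^(γ−1) = const ⇒ T₂ = 272×(4.98)^0.310 = 447 K; PV^γ = const ⇒ P₂ = 632 kPa.
ΔU = nCvΔT = 5.26×26.8×(447−272) = 24700 J.
Q = 0 for an adiabatic process, so W = −ΔU = -24700 J.

-24700 J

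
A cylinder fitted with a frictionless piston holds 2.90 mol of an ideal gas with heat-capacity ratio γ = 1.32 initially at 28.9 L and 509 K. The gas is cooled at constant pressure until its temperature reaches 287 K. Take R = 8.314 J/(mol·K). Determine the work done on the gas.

5350 J

P₁ = nRT₁/V₁ = 2.90×8.314×509/28.9 = 425 kPa.
Isobaric: P stays 425 kPa; V/T = const ⇒ T₂ = 287 K, V₂ = 16.3 L.
W = PΔV = 425×(16.3−28.9) kPa·L = -5350 J.
Work done on the gas = −W_by = 5350 J.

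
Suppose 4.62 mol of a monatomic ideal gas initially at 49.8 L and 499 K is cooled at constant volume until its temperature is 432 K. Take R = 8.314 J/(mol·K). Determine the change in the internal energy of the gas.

-3860 J

P₁ = nRT₁/V₁ = 4.62×8.314×499/49.8 = 385 kPa.
Isochoric: V stays 49.8 L; P/T = const ⇒ T₂ = 432 K, P₂ = 333 kPa.
For an ideal gas ΔU = nCvΔT with Cv = (3/2)R = 12.5 J/(mol·K).
ΔU = 4.62×12.5×(432−499) = -3860 J.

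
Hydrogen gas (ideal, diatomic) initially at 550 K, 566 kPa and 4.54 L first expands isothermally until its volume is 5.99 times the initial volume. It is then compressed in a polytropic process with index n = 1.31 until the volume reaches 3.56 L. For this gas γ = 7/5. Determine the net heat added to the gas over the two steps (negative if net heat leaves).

n = P₁V₁/(RT₁) = 566×4.54/(8.314×550) = 0.562 mol.
Step 1 — Isothermal: T stays 550 K; PV = const ⇒ V₂ = 27.2 L, P₂ = 94.5 kPa.
ΔU = 0 (ideal gas, T constant).
W = nRT ln(V₂/V₁) = 0.562×8.314×550×ln(5.99) = 4600 J.
Q = ΔU + W = 4600 J.
State after step 1: P = 94.5 kPa, V = 27.2 L, T = 550 K.
Step 2 — Polytropic n=1.31: T₂ = T₁(V₁/V₂)^(n−1) = 550×(7.64)^0.31 = 1030 K; P₂ = P₁(V₁/V₂)^n = 1360 kPa.
W = (P₁V₁−P₂V₂)/(n−1) = (94.5×27.2−1360×3.56)/0.31 = -7280 J.
ΔU = nCvΔT = 0.562×20.8×(1030−550) = 5640 J.
Q = ΔU + W = -1640 J.
Net over both steps: W = -2680 J, Q = 2960 J, ΔU = 5640 J.

2960 J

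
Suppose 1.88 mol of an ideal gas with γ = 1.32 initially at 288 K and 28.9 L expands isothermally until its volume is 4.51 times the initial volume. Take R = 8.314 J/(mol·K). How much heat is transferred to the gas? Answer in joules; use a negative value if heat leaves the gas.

P₁ = nRT₁/V₁ = 1.88×8.314×288/28.9 = 156 kPa.
Isothermal: T stays 288 K; PV = const ⇒ V₂ = 130 L, P₂ = 34.5 kPa.
ΔU = 0 (ideal gas, T constant).
W = nRT ln(V₂/V₁) = 1.88×8.314×288×ln(4.51) = 6780 J.
Q = ΔU + W = 6780 J.

6780 J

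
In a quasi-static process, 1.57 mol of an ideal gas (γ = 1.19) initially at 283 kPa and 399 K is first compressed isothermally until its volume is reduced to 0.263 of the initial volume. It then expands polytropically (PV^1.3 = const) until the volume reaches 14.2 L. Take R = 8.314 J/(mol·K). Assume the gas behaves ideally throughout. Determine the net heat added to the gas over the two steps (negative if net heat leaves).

V₁ = nRT₁/P₁ = 1.57×8.314×399/283 = 18.4 L.
Step 1 — Isothermal: T stays 399 K; PV = const ⇒ V₂ = 4.84 L, P₂ = 1080 kPa.
ΔU = 0 (ideal gas, T constant).
W = nRT ln(V₂/V₁) = 1.57×8.314×399×ln(0.263) = -6960 J.
Q = ΔU + W = -6960 J.
State after step 1: P = 1080 kPa, V = 4.84 L, T = 399 K.
Step 2 — Polytropic n=1.3: T₂ = T₁(V₁/V₂)^(n−1) = 399×(0.341)^0.30 = 289 K; P₂ = P₁(V₁/V₂)^n = 266 kPa.
W = (P₁V₁−P₂V₂)/(n−1) = (1080×4.84−266×14.2)/0.30 = 4790 J.
ΔU = nCvΔT = 1.57×43.8×(289−399) = -7560 J.
Q = ΔU + W = -2770 J.
Net over both steps: W = -2170 J, Q = -9730 J, ΔU = -7560 J.

-9730 J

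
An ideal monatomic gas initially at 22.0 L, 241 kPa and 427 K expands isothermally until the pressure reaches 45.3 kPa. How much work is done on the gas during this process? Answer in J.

n = P₁V₁/(RT₁) = 241×22.0/(8.314×427) = 1.49 mol.
Isothermal: T stays 427 K; PV = const ⇒ V₂ = 117 L, P₂ = 45.3 kPa.
W = nRT ln(V₂/V₁) = 1.49×8.314×427×ln(5.32) = 8860 J.
Work done on the gas = −W_by = -8860 J.

-8860 J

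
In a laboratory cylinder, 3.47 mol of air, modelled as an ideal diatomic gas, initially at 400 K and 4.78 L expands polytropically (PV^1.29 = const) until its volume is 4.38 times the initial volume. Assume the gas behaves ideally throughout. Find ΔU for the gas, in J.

-10100 J

P₁ = nRT₁/V₁ = 3.47×8.314×400/4.78 = 2410 kPa.
Polytropic n=1.29: T₂ = T₁(V₁/V₂)^(n−1) = 400×(0.228)^0.29 = 261 K; P₂ = P₁(V₁/V₂)^n = 359 kPa.
For an ideal gas ΔU = nCvΔT with Cv = (5/2)R = 20.8 J/(mol·K).
ΔU = 3.47×20.8×(261−400) = -10100 J.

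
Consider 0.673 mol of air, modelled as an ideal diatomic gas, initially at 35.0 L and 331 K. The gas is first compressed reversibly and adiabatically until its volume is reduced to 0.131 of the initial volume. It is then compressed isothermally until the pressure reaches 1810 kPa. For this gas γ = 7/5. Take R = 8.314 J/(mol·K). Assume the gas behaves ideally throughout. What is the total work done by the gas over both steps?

-8680 J

P₁ = nRT₁/V₁ = 0.673×8.314×331/35.0 = 52.9 kPa.
Step 1 — Adiabatic: TV^(γ−1) = const ⇒ T₂ = 331×(7.63)^0.400 = 746 K; PV^γ = const ⇒ P₂ = 911 kPa.
ΔU = nCvΔT = 0.673×20.8×(746−331) = 5810 J.
Q = 0 for an adiabatic process, so W = −ΔU = -5810 J.
State after step 1: P = 911 kPa, V = 4.58 L, T = 746 K.
Step 2 — Isothermal: T stays 746 K; PV = const ⇒ V₂ = 2.31 L, P₂ = 1810 kPa.
ΔU = 0 (ideal gas, T constant).
W = nRT ln(V₂/V₁) = 0.673×8.314×746×ln(0.503) = -2870 J.
Q = ΔU + W = -2870 J.
Net over both steps: W = -8680 J, Q = -2870 J, ΔU = 5810 J.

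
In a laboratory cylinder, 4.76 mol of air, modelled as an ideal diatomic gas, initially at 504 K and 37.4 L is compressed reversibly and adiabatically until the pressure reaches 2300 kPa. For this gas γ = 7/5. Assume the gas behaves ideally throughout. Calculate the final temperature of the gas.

765 K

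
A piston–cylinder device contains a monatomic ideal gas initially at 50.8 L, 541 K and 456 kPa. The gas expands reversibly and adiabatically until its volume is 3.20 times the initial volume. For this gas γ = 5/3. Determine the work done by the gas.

18700 J

n = P₁V₁/(RT₁) = 456×50.8/(8.314×541) = 5.15 mol.
Adiabatic: TV^(γ−1) = const ⇒ T₂ = 541×(0.312)^0.667 = 249 K; PV^γ = const ⇒ P₂ = 65.6 kPa.
ΔU = nCvΔT = 5.15×12.5×(249−541) = -18700 J.
Q = 0 for an adiabatic process, so W = −ΔU = 18700 J.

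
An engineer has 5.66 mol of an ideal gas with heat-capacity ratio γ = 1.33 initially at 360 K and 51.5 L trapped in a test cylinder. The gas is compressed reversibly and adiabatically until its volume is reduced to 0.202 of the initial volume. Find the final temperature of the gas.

P₁ = nRT₁/V₁ = 5.66×8.314×360/51.5 = 329 kPa.
Adiabatic: TV^(γ−1) = const ⇒ T₂ = 360×(4.95)^0.330 = 610 K; PV^γ = const ⇒ P₂ = 2760 kPa.

610 K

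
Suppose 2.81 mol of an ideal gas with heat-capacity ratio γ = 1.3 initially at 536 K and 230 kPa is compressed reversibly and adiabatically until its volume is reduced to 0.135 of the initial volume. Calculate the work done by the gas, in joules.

V₁ = nRT₁/P₁ = 2.81×8.314×536/230 = 54.4 L.
Adiabatic: TV^(γ−1) = const ⇒ T₂ = 536×(7.41)^0.300 = 977 K; PV^γ = const ⇒ P₂ = 3110 kPa.
ΔU = nCvΔT = 2.81×27.7×(977−536) = 34400 J.
Q = 0 for an adiabatic process, so W = −ΔU = -34400 J.

-34400 J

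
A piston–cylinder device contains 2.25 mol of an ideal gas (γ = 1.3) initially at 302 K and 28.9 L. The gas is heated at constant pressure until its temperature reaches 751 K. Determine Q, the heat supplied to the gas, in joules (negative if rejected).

36400 J

P₁ = nRT₁/V₁ = 2.25×8.314×302/28.9 = 195 kPa.
Isobaric: P stays 195 kPa; V/T = const ⇒ T₂ = 751 K, V₂ = 71.9 L.
W = PΔV = 195×(71.9−28.9) kPa·L = 8400 J.
ΔU = nCvΔT = 2.25×27.7×(751−302) = 28000 J.
Q = ΔU + W = nCpΔT = 36400 J.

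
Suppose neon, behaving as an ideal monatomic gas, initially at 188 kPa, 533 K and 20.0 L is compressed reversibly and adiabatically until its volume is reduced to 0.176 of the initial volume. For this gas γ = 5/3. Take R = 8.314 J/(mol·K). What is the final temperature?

Adiabatic: TV^(γ−1) = const ⇒ T₂ = 533×(5.68)^0.667 = 1700 K; PV^γ = const ⇒ P₂ = 3400 kPa.

1700 K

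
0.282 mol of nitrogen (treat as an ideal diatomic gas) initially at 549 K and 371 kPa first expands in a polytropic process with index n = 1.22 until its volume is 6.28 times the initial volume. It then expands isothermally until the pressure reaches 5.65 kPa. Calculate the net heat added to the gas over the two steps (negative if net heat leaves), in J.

2540 J

V₁ = nRT₁/P₁ = 0.282×8.314×549/371 = 3.47 L.
Step 1 — Polytropic n=1.22: T₂ = T₁(V₁/V₂)^(n−1) = 549×(0.159)^0.22 = 366 K; P₂ = P₁(V₁/V₂)^n = 39.4 kPa.
W = (P₁V₁−P₂V₂)/(n−1) = (371×3.47−39.4×21.8)/0.22 = 1950 J.
ΔU = nCvΔT = 0.282×20.8×(366−549) = -1070 J.
Q = ΔU + W = 875 J.
State after step 1: P = 39.4 kPa, V = 21.8 L, T = 366 K.
Step 2 — Isothermal: T stays 366 K; PV = const ⇒ V₂ = 152 L, P₂ = 5.65 kPa.
ΔU = 0 (ideal gas, T constant).
W = nRT ln(V₂/V₁) = 0.282×8.314×366×ln(6.98) = 1670 J.
Q = ΔU + W = 1670 J.
Net over both steps: W = 3610 J, Q = 2540 J, ΔU = -1070 J.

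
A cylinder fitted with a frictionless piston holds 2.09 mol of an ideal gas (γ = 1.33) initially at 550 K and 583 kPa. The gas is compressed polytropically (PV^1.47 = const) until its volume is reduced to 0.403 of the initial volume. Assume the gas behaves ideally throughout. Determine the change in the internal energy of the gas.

15400 J

V₁ = nRT₁/P₁ = 2.09×8.314×550/583 = 16.4 L.
Polytropic n=1.47: T₂ = T₁(V₁/V₂)^(n−1) = 550×(2.48)^0.47 = 843 K; P₂ = P₁(V₁/V₂)^n = 2220 kPa.
For an ideal gas ΔU = nCvΔT with Cv = R/(γ−1) = 25.2 J/(mol·K).
ΔU = 2.09×25.2×(843−550) = 15400 J.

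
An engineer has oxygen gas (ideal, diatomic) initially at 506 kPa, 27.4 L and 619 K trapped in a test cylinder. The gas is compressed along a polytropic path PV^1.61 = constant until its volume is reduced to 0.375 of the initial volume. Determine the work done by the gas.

-18600 J

n = P₁V₁/(RT₁) = 506×27.4/(8.314×619) = 2.69 mol.
Polytropic n=1.61: T₂ = T₁(V₁/V₂)^(n−1) = 619×(2.67)^0.61 = 1130 K; P₂ = P₁(V₁/V₂)^n = 2450 kPa.
W = (P₁V₁−P₂V₂)/(n−1) = (506×27.4−2450×10.3)/0.61 = -18600 J.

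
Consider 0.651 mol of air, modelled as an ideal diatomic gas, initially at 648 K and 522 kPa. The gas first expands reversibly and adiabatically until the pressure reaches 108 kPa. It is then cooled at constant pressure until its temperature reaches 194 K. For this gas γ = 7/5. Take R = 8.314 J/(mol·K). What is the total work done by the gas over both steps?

1990 J

V₁ = nRT₁/P₁ = 0.651×8.314×648/522 = 6.72 L.
Step 1 — Adiabatic: T₂/T₁ = (P₂/P₁)^((γ−1)/γ) ⇒ T₂ = 648×(0.207)^0.286 = 413 K; V₂ = 20.7 L.
ΔU = nCvΔT = 0.651×20.8×(413−648) = -3180 J.
Q = 0 for an adiabatic process, so W = −ΔU = 3180 J.
State after step 1: P = 108 kPa, V = 20.7 L, T = 413 K.
Step 2 — Isobaric: P stays 108 kPa; V/T = const ⇒ T₂ = 194 K, V₂ = 9.72 L.
W = PΔV = 108×(9.72−20.7) kPa·L = -1190 J.
ΔU = nCvΔT = 0.651×20.8×(194−413) = -2960 J.
Q = ΔU + W = nCpΔT = -4150 J.
Net over both steps: W = 1990 J, Q = -4150 J, ΔU = -6140 J.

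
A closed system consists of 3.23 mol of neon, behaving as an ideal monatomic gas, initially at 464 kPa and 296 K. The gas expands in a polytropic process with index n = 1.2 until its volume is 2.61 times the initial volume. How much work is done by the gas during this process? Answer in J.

6940 J

V₁ = nRT₁/P₁ = 3.23×8.314×296/464 = 17.1 L.
Polytropic n=1.2: T₂ = T₁(V₁/V₂)^(n−1) = 296×(0.383)^0.20 = 244 K; P₂ = P₁(V₁/V₂)^n = 147 kPa.
W = (P₁V₁−P₂V₂)/(n−1) = (464×17.1−147×44.7)/0.20 = 6940 J.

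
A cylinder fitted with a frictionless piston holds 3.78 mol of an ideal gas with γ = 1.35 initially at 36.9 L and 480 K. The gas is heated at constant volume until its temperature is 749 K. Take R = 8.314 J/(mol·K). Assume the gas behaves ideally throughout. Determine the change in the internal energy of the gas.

24200 J

P₁ = nRT₁/V₁ = 3.78×8.314×480/36.9 = 409 kPa.
Isochoric: V stays 36.9 L; P/T = const ⇒ T₂ = 749 K, P₂ = 638 kPa.
For an ideal gas ΔU = nCvΔT with Cv = R/(γ−1) = 23.8 J/(mol·K).
ΔU = 3.78×23.8×(749−480) = 24200 J.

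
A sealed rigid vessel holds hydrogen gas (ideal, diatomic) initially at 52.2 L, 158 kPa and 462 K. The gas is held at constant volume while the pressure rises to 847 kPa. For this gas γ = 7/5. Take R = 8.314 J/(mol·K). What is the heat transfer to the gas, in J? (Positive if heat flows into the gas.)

n = P₁V₁/(RT₁) = 158×52.2/(8.314×462) = 2.15 mol.
Isochoric: V stays 52.2 L; P/T = const ⇒ T₂ = 2480 K, P₂ = 847 kPa.
W = 0 (no volume change).
ΔU = nCvΔT = 2.15×20.8×(2480−462) = 89900 J.
Q = ΔU = 89900 J.

89900 J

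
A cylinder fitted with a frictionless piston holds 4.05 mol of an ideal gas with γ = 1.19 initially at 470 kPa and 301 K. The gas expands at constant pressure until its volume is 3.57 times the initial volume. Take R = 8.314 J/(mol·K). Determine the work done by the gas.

V₁ = nRT₁/P₁ = 4.05×8.314×301/470 = 21.6 L.
Isobaric: P stays 470 kPa; V/T = const ⇒ T₂ = 1070 K, V₂ = 77.0 L.
W = PΔV = 470×(77.0−21.6) kPa·L = 26000 J.

26000 J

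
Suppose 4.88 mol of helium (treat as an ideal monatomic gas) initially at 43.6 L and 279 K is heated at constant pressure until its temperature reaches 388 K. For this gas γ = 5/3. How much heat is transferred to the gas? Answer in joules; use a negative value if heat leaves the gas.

11100 J

P₁ = nRT₁/V₁ = 4.88×8.314×279/43.6 = 260 kPa.
Isobaric: P stays 260 kPa; V/T = const ⇒ T₂ = 388 K, V₂ = 60.6 L.
W = PΔV = 260×(60.6−43.6) kPa·L = 4420 J.
ΔU = nCvΔT = 4.88×12.5×(388−279) = 6630 J.
Q = ΔU + W = nCpΔT = 11100 J.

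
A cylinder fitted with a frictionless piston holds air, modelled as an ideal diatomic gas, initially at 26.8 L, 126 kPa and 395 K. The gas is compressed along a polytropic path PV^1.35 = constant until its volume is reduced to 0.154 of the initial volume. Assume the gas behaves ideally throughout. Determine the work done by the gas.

-8920 J

n = P₁V₁/(RT₁) = 126×26.8/(8.314×395) = 1.03 mol.
Polytropic n=1.35: T₂ = T₁(V₁/V₂)^(n−1) = 395×(6.49)^0.35 = 760 K; P₂ = P₁(V₁/V₂)^n = 1570 kPa.
W = (P₁V₁−P₂V₂)/(n−1) = (126×26.8−1570×4.13)/0.35 = -8920 J.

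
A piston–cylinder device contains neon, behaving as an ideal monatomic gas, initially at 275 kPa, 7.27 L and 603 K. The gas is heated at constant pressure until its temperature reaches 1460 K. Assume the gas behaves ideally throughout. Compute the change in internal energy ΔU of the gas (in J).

4260 J

n = P₁V₁/(RT₁) = 275×7.27/(8.314×603) = 0.399 mol.
Isobaric: P stays 275 kPa; V/T = const ⇒ T₂ = 1460 K, V₂ = 17.6 L.
For an ideal gas ΔU = nCvΔT with Cv = (3/2)R = 12.5 J/(mol·K).
ΔU = 0.399×12.5×(1460−603) = 4260 J.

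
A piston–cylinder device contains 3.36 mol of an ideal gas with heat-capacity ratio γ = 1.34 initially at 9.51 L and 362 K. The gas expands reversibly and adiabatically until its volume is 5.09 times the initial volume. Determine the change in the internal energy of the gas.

-12600 J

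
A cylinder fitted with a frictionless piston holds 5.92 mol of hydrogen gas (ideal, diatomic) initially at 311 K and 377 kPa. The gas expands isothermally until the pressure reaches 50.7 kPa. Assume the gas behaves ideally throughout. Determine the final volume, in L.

302 L

V₁ = nRT₁/P₁ = 5.92×8.314×311/377 = 40.6 L.
Isothermal: T stays 311 K; PV = const ⇒ V₂ = 302 L, P₂ = 50.7 kPa.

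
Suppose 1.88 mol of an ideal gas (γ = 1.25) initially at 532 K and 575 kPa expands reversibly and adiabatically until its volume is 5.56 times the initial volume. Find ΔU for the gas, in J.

-11600 J

V₁ = nRT₁/P₁ = 1.88×8.314×532/575 = 14.5 L.
Adiabatic: TV^(γ−1) = const ⇒ T₂ = 532×(0.180)^0.250 = 346 K; PV^γ = const ⇒ P₂ = 67.3 kPa.
For an ideal gas ΔU = nCvΔT with Cv = R/(γ−1) = 33.3 J/(mol·K).
ΔU = 1.88×33.3×(346−532) = -11600 J.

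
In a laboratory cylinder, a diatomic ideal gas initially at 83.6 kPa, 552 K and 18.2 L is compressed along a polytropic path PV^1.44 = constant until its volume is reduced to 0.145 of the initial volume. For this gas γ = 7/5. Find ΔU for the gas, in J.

n = P₁V₁/(RT₁) = 83.6×18.2/(8.314×552) = 0.332 mol.
Polytropic n=1.44: T₂ = T₁(V₁/V₂)^(n−1) = 552×(6.90)^0.44 = 1290 K; P₂ = P₁(V₁/V₂)^n = 1350 kPa.
For an ideal gas ΔU = nCvΔT with Cv = (5/2)R = 20.8 J/(mol·K).
ΔU = 0.332×20.8×(1290−552) = 5090 J.

5090 J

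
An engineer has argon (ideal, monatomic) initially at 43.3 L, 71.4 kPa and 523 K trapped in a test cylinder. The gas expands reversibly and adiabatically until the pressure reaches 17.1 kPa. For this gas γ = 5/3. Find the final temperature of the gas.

Adiabatic: T₂/T₁ = (P₂/P₁)^((γ−1)/γ) ⇒ T₂ = 523×(0.239)^0.400 = 295 K; V₂ = 102 L.

295 K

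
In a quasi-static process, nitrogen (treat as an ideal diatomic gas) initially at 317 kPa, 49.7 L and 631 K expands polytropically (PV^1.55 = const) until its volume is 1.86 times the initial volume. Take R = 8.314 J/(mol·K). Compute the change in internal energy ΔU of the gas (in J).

n = P₁V₁/(RT₁) = 317×49.7/(8.314×631) = 3.00 mol.
Polytropic n=1.55: T₂ = T₁(V₁/V₂)^(n−1) = 631×(0.538)^0.55 = 449 K; P₂ = P₁(V₁/V₂)^n = 121 kPa.
For an ideal gas ΔU = nCvΔT with Cv = (5/2)R = 20.8 J/(mol·K).
ΔU = 3.00×20.8×(449−631) = -11400 J.

-11400 J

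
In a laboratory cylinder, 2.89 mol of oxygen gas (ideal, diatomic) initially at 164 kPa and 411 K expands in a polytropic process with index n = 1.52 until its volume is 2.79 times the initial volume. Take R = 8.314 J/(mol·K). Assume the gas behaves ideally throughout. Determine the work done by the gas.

7850 J

V₁ = nRT₁/P₁ = 2.89×8.314×411/164 = 60.2 L.
Polytropic n=1.52: T₂ = T₁(V₁/V₂)^(n−1) = 411×(0.358)^0.52 = 241 K; P₂ = P₁(V₁/V₂)^n = 34.5 kPa.
W = (P₁V₁−P₂V₂)/(n−1) = (164×60.2−34.5×168)/0.52 = 7850 J.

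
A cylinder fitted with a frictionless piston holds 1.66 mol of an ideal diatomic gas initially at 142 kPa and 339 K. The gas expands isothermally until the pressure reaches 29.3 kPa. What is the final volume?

160 L

V₁ = nRT₁/P₁ = 1.66×8.314×339/142 = 32.9 L.
Isothermal: T stays 339 K; PV = const ⇒ V₂ = 160 L, P₂ = 29.3 kPa.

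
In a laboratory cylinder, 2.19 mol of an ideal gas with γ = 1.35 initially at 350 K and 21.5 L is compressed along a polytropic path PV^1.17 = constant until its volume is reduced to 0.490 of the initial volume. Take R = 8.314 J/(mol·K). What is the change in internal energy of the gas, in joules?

2350 J

P₁ = nRT₁/V₁ = 2.19×8.314×350/21.5 = 296 kPa.
Polytropic n=1.17: T₂ = T₁(V₁/V₂)^(n−1) = 350×(2.04)^0.17 = 395 K; P₂ = P₁(V₁/V₂)^n = 683 kPa.
For an ideal gas ΔU = nCvΔT with Cv = R/(γ−1) = 23.8 J/(mol·K).
ΔU = 2.19×23.8×(395−350) = 2350 J.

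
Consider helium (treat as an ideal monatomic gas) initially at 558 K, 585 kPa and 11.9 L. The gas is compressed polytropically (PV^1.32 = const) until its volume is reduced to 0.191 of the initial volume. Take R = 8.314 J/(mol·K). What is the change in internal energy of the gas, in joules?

7290 J

n = P₁V₁/(RT₁) = 585×11.9/(8.314×558) = 1.50 mol.
Polytropic n=1.32: T₂ = T₁(V₁/V₂)^(n−1) = 558×(5.24)^0.32 = 948 K; P₂ = P₁(V₁/V₂)^n = 5200 kPa.
For an ideal gas ΔU = nCvΔT with Cv = (3/2)R = 12.5 J/(mol·K).
ΔU = 1.50×12.5×(948−558) = 7290 J.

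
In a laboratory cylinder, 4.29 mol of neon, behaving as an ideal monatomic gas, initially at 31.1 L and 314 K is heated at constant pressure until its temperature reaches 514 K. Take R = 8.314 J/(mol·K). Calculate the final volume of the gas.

50.9 L

P₁ = nRT₁/V₁ = 4.29×8.314×314/31.1 = 360 kPa.
Isobaric: P stays 360 kPa; V/T = const ⇒ T₂ = 514 K, V₂ = 50.9 L.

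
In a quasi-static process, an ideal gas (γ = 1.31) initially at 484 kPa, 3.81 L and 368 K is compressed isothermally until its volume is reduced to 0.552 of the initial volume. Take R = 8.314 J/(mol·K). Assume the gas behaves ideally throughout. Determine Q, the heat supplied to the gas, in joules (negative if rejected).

-1100 J

n = P₁V₁/(RT₁) = 484×3.81/(8.314×368) = 0.603 mol.
Isothermal: T stays 368 K; PV = const ⇒ V₂ = 2.10 L, P₂ = 877 kPa.
ΔU = 0 (ideal gas, T constant).
W = nRT ln(V₂/V₁) = 0.603×8.314×368×ln(0.552) = -1100 J.
Q = ΔU + W = -1100 J.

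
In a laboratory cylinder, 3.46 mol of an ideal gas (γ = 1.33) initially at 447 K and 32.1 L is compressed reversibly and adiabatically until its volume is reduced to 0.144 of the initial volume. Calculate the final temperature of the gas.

847 K

P₁ = nRT₁/V₁ = 3.46×8.314×447/32.1 = 401 kPa.
Adiabatic: TV^(γ−1) = const ⇒ T₂ = 447×(6.94)^0.330 = 847 K; PV^γ = const ⇒ P₂ = 5270 kPa.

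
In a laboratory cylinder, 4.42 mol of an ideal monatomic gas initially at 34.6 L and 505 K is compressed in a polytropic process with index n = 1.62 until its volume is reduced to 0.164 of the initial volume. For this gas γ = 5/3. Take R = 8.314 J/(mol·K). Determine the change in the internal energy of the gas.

P₁ = nRT₁/V₁ = 4.42×8.314×505/34.6 = 536 kPa.
Polytropic n=1.62: T₂ = T₁(V₁/V₂)^(n−1) = 505×(6.10)^0.62 = 1550 K; P₂ = P₁(V₁/V₂)^n = 10000 kPa.
For an ideal gas ΔU = nCvΔT with Cv = (3/2)R = 12.5 J/(mol·K).
ΔU = 4.42×12.5×(1550−505) = 57600 J.

57600 J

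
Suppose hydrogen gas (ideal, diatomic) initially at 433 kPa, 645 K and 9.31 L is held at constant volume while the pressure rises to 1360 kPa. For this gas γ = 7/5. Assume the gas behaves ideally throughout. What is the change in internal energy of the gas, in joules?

21600 J

n = P₁V₁/(RT₁) = 433×9.31/(8.314×645) = 0.752 mol.
Isochoric: V stays 9.31 L; P/T = const ⇒ T₂ = 2030 K, P₂ = 1360 kPa.
For an ideal gas ΔU = nCvΔT with Cv = (5/2)R = 20.8 J/(mol·K).
ΔU = 0.752×20.8×(2030−645) = 21600 J.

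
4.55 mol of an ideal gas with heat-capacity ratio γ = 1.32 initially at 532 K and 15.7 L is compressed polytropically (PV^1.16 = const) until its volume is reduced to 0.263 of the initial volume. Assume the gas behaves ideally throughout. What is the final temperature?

659 K

P₁ = nRT₁/V₁ = 4.55×8.314×532/15.7 = 1280 kPa.
Polytropic n=1.16: T₂ = T₁(V₁/V₂)^(n−1) = 532×(3.80)^0.16 = 659 K; P₂ = P₁(V₁/V₂)^n = 6040 kPa.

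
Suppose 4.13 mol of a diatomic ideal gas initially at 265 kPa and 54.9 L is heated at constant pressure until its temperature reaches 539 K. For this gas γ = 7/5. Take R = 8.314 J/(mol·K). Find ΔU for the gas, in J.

9900 J

T₁ = P₁V₁/(nR) = 265×54.9/(4.13×8.314) = 424 K.
Isobaric: P stays 265 kPa; V/T = const ⇒ T₂ = 539 K, V₂ = 69.8 L.
For an ideal gas ΔU = nCvΔT with Cv = (5/2)R = 20.8 J/(mol·K).
ΔU = 4.13×20.8×(539−424) = 9900 J.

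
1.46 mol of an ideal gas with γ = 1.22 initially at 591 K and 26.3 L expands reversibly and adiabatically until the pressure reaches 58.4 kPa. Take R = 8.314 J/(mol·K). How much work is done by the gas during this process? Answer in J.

P₁ = nRT₁/V₁ = 1.46×8.314×591/26.3 = 273 kPa.
Adiabatic: T₂/T₁ = (P₂/P₁)^((γ−1)/γ) ⇒ T₂ = 591×(0.214)^0.180 = 448 K; V₂ = 93.0 L.
ΔU = nCvΔT = 1.46×37.8×(448−591) = -7910 J.
Q = 0 for an adiabatic process, so W = −ΔU = 7910 J.

7910 J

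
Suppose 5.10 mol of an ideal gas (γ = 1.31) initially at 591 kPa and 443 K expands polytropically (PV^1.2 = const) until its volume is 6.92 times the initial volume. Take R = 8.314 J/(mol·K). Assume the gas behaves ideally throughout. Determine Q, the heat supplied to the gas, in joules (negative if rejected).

10700 J

V₁ = nRT₁/P₁ = 5.10×8.314×443/591 = 31.8 L.
Polytropic n=1.2: T₂ = T₁(V₁/V₂)^(n−1) = 443×(0.145)^0.20 = 301 K; P₂ = P₁(V₁/V₂)^n = 58.0 kPa.
W = (P₁V₁−P₂V₂)/(n−1) = (591×31.8−58.0×220)/0.20 = 30100 J.
ΔU = nCvΔT = 5.10×26.8×(301−443) = -19400 J.
Q = ΔU + W = 10700 J.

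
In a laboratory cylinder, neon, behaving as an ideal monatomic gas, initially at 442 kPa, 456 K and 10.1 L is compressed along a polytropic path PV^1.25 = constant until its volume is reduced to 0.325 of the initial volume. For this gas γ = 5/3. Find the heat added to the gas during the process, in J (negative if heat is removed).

-3620 J

n = P₁V₁/(RT₁) = 442×10.1/(8.314×456) = 1.18 mol.
Polytropic n=1.25: T₂ = T₁(V₁/V₂)^(n−1) = 456×(3.08)^0.25 = 604 K; P₂ = P₁(V₁/V₂)^n = 1800 kPa.
W = (P₁V₁−P₂V₂)/(n−1) = (442×10.1−1800×3.28)/0.25 = -5790 J.
ΔU = nCvΔT = 1.18×12.5×(604−456) = 2170 J.
Q = ΔU + W = -3620 J.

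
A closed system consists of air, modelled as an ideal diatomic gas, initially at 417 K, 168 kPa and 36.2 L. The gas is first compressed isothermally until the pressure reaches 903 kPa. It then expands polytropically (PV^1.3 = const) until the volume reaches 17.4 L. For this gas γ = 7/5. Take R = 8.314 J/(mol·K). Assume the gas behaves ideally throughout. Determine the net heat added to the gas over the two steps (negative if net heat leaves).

n = P₁V₁/(RT₁) = 168×36.2/(8.314×417) = 1.75 mol.
Step 1 — Isothermal: T stays 417 K; PV = const ⇒ V₂ = 6.73 L, P₂ = 903 kPa.
ΔU = 0 (ideal gas, T constant).
W = nRT ln(V₂/V₁) = 1.75×8.314×417×ln(0.186) = -10200 J.
Q = ΔU + W = -10200 J.
State after step 1: P = 903 kPa, V = 6.73 L, T = 417 K.
Step 2 — Polytropic n=1.3: T₂ = T₁(V₁/V₂)^(n−1) = 417×(0.387)^0.30 = 314 K; P₂ = P₁(V₁/V₂)^n = 263 kPa.
W = (P₁V₁−P₂V₂)/(n−1) = (903×6.73−263×17.4)/0.30 = 5020 J.
ΔU = nCvΔT = 1.75×20.8×(314−417) = -3770 J.
Q = ΔU + W = 1260 J.
Net over both steps: W = -5200 J, Q = -8970 J, ΔU = -3770 J.

-8970 J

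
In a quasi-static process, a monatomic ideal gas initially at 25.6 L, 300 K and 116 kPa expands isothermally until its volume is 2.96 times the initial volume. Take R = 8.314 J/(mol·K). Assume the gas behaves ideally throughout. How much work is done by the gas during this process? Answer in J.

n = P₁V₁/(RT₁) = 116×25.6/(8.314×300) = 1.19 mol.
Isothermal: T stays 300 K; PV = const ⇒ V₂ = 75.8 L, P₂ = 39.2 kPa.
W = nRT ln(V₂/V₁) = 1.19×8.314×300×ln(2.96) = 3220 J.

3220 J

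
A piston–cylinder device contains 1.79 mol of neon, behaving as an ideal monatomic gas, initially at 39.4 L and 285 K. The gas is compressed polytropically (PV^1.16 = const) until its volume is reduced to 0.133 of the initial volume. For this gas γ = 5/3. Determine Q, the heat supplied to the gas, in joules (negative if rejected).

P₁ = nRT₁/V₁ = 1.79×8.314×285/39.4 = 108 kPa.
Polytropic n=1.16: T₂ = T₁(V₁/V₂)^(n−1) = 285×(7.52)^0.16 = 394 K; P₂ = P₁(V₁/V₂)^n = 1120 kPa.
W = (P₁V₁−P₂V₂)/(n−1) = (108×39.4−1120×5.24)/0.16 = -10100 J.
ΔU = nCvΔT = 1.79×12.5×(394−285) = 2420 J.
Q = ΔU + W = -7680 J.

-7680 J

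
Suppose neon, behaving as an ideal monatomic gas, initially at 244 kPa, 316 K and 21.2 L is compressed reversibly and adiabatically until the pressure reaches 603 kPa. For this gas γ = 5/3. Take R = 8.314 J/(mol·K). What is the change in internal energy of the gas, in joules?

3380 J

n = P₁V₁/(RT₁) = 244×21.2/(8.314×316) = 1.97 mol.
Adiabatic: T₂/T₁ = (P₂/P₁)^((γ−1)/γ) ⇒ T₂ = 316×(2.47)^0.400 = 454 K; V₂ = 12.3 L.
For an ideal gas ΔU = nCvΔT with Cv = (3/2)R = 12.5 J/(mol·K).
ΔU = 1.97×12.5×(454−316) = 3380 J.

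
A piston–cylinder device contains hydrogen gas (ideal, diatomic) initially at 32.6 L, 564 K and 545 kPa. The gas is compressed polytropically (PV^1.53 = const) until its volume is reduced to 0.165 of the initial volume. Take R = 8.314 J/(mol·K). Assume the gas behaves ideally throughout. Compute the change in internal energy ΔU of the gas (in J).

71000 J

n = P₁V₁/(RT₁) = 545×32.6/(8.314×564) = 3.79 mol.
Polytropic n=1.53: T₂ = T₁(V₁/V₂)^(n−1) = 564×(6.06)^0.53 = 1470 K; P₂ = P₁(V₁/V₂)^n = 8580 kPa.
For an ideal gas ΔU = nCvΔT with Cv = (5/2)R = 20.8 J/(mol·K).
ΔU = 3.79×20.8×(1470−564) = 71000 J.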